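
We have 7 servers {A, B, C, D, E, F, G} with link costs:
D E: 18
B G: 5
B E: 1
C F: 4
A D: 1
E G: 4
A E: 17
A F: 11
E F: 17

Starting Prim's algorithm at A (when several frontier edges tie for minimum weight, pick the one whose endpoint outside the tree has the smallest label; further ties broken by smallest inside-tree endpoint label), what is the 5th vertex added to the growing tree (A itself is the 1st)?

Prim, starting at A.
Step 1: cheapest edge leaving the tree is A D (1); add D.
Step 2: cheapest edge leaving the tree is A F (11); add F.
Step 3: cheapest edge leaving the tree is C F (4); add C.
Step 4: cheapest edge leaving the tree is A E (17); add E.
Step 5: cheapest edge leaving the tree is B E (1); add B.
Step 6: cheapest edge leaving the tree is E G (4); add G.
Vertex order: A, D, F, C, E, B, G. The 5th vertex is E.

E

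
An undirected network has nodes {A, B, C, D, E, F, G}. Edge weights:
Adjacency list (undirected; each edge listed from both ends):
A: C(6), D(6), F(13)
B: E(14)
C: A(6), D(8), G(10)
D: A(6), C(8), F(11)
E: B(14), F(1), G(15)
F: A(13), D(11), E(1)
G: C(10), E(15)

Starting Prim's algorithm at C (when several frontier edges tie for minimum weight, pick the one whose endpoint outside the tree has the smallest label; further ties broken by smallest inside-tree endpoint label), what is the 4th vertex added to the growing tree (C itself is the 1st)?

G

Prim, starting at C.
Step 1: frontier [A—C 6, C—D 8, C—G 10] → take A—C (6); add A.
Step 2: frontier [A—D 6, A—F 13, C—D 8, C—G 10] → take A—D (6); add D.
Step 3: frontier [A—F 13, C—G 10, D—F 11] → take C—G (10); add G.
Step 4: frontier [A—F 13, D—F 11, E—G 15] → take D—F (11); add F.
Step 5: frontier [E—F 1, E—G 15] → take E—F (1); add E.
Step 6: frontier [B—E 14] → take B—E (14); add B.
Vertex order: C, A, D, G, F, E, B. The 4th vertex is G.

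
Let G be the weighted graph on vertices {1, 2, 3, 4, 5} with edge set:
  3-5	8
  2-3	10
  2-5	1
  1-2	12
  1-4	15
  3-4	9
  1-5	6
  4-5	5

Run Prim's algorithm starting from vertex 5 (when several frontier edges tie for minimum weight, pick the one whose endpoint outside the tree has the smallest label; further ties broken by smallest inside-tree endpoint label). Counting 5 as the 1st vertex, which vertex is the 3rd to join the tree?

4

Grow the tree from 5 using Prim:
Step 1: cheapest edge leaving the tree is 2-5 (1); add 2.
Step 2: cheapest edge leaving the tree is 4-5 (5); add 4.
Step 3: cheapest edge leaving the tree is 1-5 (6); add 1.
Step 4: cheapest edge leaving the tree is 3-5 (8); add 3.
Vertex order: 5, 2, 4, 1, 3. The 3rd vertex is 4.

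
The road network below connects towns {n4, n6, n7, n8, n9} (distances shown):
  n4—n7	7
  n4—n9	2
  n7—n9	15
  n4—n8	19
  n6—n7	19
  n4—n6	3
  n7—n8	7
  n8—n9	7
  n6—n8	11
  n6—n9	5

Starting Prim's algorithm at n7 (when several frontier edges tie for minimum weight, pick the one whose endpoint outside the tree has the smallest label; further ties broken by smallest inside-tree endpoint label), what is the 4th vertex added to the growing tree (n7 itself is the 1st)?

Prim, starting at n7.
Step 1: cheapest edge leaving the tree is n4—n7 (7); add n4.
Step 2: cheapest edge leaving the tree is n4—n9 (2); add n9.
Step 3: cheapest edge leaving the tree is n4—n6 (3); add n6.
Step 4: cheapest edge leaving the tree is n7—n8 (7); add n8.
Vertex order: n7, n4, n9, n6, n8. The 4th vertex is n6.

n6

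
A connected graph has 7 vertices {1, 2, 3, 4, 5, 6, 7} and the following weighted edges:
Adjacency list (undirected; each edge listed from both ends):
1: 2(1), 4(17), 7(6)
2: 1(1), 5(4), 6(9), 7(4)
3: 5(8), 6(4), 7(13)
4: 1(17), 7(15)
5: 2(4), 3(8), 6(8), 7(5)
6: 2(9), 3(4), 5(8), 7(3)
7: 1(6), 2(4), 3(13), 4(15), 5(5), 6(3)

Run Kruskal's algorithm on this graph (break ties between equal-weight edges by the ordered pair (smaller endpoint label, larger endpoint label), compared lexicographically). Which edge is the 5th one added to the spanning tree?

3-6

Sort edges by weight, then run Kruskal:
1 2 (1): add — endpoints in different components.
6 7 (3): add — endpoints in different components.
2 5 (4): add — endpoints in different components.
2 7 (4): add — endpoints in different components.
3 6 (4): add — endpoints in different components.
5 7 (5): skip — 5 and 7 already connected.
1 7 (6): skip — 1 and 7 already connected.
3 5 (8): skip — 3 and 5 already connected.
5 6 (8): skip — 5 and 6 already connected.
2 6 (9): skip — 2 and 6 already connected.
3 7 (13): skip — 3 and 7 already connected.
4 7 (15): add — endpoints in different components.
The 5th edge added is 3 6.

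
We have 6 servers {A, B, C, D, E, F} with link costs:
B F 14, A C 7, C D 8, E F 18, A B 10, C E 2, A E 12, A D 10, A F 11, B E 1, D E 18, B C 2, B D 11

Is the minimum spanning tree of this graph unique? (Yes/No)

No

Sort edges by weight, then run Kruskal:
B E (1): add. Components now {A} {B,E} {C} {D} {F}
B C (2): add. Components now {A} {B,C,E} {D} {F}
C E (2): skip — C and E already connected.
A C (7): add. Components now {A,B,C,E} {D} {F}
C D (8): add. Components now {A,B,C,D,E} {F}
A B (10): skip — A and B already connected.
A D (10): skip — A and D already connected.
A F (11): add. Components now {A,B,C,D,E,F}
Non-tree edge C E has weight 2, equal to the heaviest edge on its tree cycle — swapping gives another MST of the same weight. Not unique.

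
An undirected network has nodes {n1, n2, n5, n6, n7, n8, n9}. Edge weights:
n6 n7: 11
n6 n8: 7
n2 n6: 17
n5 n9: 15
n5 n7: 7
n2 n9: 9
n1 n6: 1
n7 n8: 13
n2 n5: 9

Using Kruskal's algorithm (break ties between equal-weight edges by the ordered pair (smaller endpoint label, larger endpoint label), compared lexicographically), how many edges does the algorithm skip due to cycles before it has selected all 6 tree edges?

Kruskal: consider edges lightest-first.
n1 n6 (1): add. Components now {n1,n6} {n8} {n2} {n5} {n7} {n9}
n5 n7 (7): add. Components now {n1,n6} {n8} {n2} {n5,n7} {n9}
n6 n8 (7): add. Components now {n1,n6,n8} {n2} {n5,n7} {n9}
n2 n5 (9): add. Components now {n1,n6,n8} {n2,n5,n7} {n9}
n2 n9 (9): add. Components now {n1,n6,n8} {n2,n5,n7,n9}
n6 n7 (11): add. Components now {n1,n2,n5,n6,n7,n8,n9}
Edges rejected before the tree was complete: 0.

0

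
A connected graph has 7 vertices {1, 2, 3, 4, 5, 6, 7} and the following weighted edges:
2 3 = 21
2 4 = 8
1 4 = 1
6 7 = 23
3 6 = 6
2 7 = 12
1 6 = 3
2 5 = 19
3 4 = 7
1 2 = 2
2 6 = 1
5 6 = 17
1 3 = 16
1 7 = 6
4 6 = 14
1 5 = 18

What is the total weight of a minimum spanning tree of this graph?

Prim's algorithm from 3:
Step 1: cheapest edge leaving the tree is 3 6 (6); add 6.
Step 2: cheapest edge leaving the tree is 2 6 (1); add 2.
Step 3: cheapest edge leaving the tree is 1 2 (2); add 1.
Step 4: cheapest edge leaving the tree is 1 4 (1); add 4.
Step 5: cheapest edge leaving the tree is 1 7 (6); add 7.
Step 6: cheapest edge leaving the tree is 5 6 (17); add 5.
MST edges: 3 6, 2 6, 1 2, 1 4, 1 7, 5 6; total weight 6+1+2+1+6+17 = 33.

33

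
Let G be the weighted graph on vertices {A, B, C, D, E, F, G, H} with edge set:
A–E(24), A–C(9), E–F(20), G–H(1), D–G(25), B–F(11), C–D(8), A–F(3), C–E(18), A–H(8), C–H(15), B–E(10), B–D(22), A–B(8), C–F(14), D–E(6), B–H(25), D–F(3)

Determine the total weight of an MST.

Prim's algorithm from H:
Step 1: cheapest edge leaving the tree is G–H (1); add G.
Step 2: cheapest edge leaving the tree is A–H (8); add A.
Step 3: cheapest edge leaving the tree is A–F (3); add F.
Step 4: cheapest edge leaving the tree is D–F (3); add D.
Step 5: cheapest edge leaving the tree is D–E (6); add E.
Step 6: cheapest edge leaving the tree is A–B (8); add B.
Step 7: cheapest edge leaving the tree is C–D (8); add C.
MST edges: G–H, A–H, A–F, D–F, D–E, A–B, C–D; total weight 1+8+3+3+6+8+8 = 37.

37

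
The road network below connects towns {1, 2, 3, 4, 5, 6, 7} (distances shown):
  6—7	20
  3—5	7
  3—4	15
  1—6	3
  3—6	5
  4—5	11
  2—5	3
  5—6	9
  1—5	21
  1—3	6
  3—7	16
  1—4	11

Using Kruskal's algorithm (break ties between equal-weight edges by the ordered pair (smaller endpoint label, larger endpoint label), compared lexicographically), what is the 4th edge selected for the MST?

Kruskal's algorithm — process edges by increasing weight (ties by edge label):
1—6 (3): add. Components now {1,6} {2} {3} {4} {5} {7}
2—5 (3): add. Components now {1,6} {2,5} {3} {4} {7}
3—6 (5): add. Components now {1,3,6} {2,5} {4} {7}
1—3 (6): skip — 1 and 3 already connected.
3—5 (7): add. Components now {1,2,3,5,6} {4} {7}
5—6 (9): skip — 5 and 6 already connected.
1—4 (11): add. Components now {1,2,3,4,5,6} {7}
4—5 (11): skip — 4 and 5 already connected.
3—4 (15): skip — 3 and 4 already connected.
3—7 (16): add. Components now {1,2,3,4,5,6,7}
The 4th edge added is 3—5.

3-5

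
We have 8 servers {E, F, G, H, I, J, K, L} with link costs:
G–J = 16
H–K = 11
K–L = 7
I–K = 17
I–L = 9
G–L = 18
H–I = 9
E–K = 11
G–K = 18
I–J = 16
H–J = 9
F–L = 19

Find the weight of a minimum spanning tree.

80

Grow the tree from I using Prim:
Step 1: cheapest edge leaving the tree is H–I (9); add H.
Step 2: cheapest edge leaving the tree is H–J (9); add J.
Step 3: cheapest edge leaving the tree is I–L (9); add L.
Step 4: cheapest edge leaving the tree is K–L (7); add K.
Step 5: cheapest edge leaving the tree is E–K (11); add E.
Step 6: cheapest edge leaving the tree is G–J (16); add G.
Step 7: cheapest edge leaving the tree is F–L (19); add F.
MST edges: H–I, H–J, I–L, K–L, E–K, G–J, F–L; total weight 9+9+9+7+11+16+19 = 80.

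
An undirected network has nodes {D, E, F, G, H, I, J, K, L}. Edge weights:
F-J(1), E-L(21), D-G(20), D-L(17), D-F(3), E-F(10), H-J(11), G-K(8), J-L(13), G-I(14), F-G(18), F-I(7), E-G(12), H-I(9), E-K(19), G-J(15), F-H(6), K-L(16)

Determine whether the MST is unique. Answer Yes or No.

Kruskal's algorithm — process edges by increasing weight (ties by edge label):
F-J (1): add — endpoints in different components.
D-F (3): add — endpoints in different components.
F-H (6): add — endpoints in different components.
F-I (7): add — endpoints in different components.
G-K (8): add — endpoints in different components.
H-I (9): skip — H and I already connected.
E-F (10): add — endpoints in different components.
H-J (11): skip — H and J already connected.
E-G (12): add — endpoints in different components.
J-L (13): add — endpoints in different components.
Every non-tree edge has weight strictly greater than the heaviest edge on the tree path between its endpoints, so the MST is unique.

Yes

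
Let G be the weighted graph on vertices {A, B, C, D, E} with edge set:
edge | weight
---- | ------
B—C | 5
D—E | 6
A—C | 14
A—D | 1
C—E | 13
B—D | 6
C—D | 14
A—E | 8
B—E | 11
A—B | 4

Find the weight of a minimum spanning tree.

Prim, starting at D.
Step 1: cheapest edge leaving the tree is A—D (1); add A.
Step 2: cheapest edge leaving the tree is A—B (4); add B.
Step 3: cheapest edge leaving the tree is B—C (5); add C.
Step 4: cheapest edge leaving the tree is D—E (6); add E.
MST edges: A—D, A—B, B—C, D—E; total weight 1+4+5+6 = 16.

16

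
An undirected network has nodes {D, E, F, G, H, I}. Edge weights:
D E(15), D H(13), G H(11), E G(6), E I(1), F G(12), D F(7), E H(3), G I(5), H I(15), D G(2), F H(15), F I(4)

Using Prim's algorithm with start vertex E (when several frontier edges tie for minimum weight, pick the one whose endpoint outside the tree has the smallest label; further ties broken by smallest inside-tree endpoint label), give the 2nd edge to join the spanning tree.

E-H

Prim's algorithm from E:
Step 1: frontier [E I 1, E H 3, E G 6, D E 15] → take E I (1); add I.
Step 2: frontier [E H 3, E G 6, D E 15, F I 4, G I 5, H I 15] → take E H (3); add H.
Step 3: frontier [E G 6, D E 15, G H 11, D H 13, F H 15, F I 4, G I 5] → take F I (4); add F.
Step 4: frontier [E G 6, D E 15, D F 7, F G 12, G H 11, D H 13, G I 5] → take G I (5); add G.
Step 5: frontier [D E 15, D F 7, D G 2, D H 13] → take D G (2); add D.
The 2nd edge added is E H.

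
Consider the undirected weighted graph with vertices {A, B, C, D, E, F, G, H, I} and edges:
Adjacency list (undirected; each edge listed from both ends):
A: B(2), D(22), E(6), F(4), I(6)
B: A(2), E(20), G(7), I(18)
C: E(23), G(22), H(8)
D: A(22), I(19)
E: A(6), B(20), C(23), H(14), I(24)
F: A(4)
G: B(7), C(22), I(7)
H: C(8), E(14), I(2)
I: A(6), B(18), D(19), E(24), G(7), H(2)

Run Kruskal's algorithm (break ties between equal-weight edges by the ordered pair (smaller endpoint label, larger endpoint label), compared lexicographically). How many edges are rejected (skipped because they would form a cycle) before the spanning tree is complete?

Sort edges by weight, then run Kruskal:
A—B (2): add — endpoints in different components.
H—I (2): add — endpoints in different components.
A—F (4): add — endpoints in different components.
A—E (6): add — endpoints in different components.
A—I (6): add — endpoints in different components.
B—G (7): add — endpoints in different components.
G—I (7): skip — G and I already connected.
C—H (8): add — endpoints in different components.
E—H (14): skip — E and H already connected.
B—I (18): skip — B and I already connected.
D—I (19): add — endpoints in different components.
Edges rejected before the tree was complete: 3.

3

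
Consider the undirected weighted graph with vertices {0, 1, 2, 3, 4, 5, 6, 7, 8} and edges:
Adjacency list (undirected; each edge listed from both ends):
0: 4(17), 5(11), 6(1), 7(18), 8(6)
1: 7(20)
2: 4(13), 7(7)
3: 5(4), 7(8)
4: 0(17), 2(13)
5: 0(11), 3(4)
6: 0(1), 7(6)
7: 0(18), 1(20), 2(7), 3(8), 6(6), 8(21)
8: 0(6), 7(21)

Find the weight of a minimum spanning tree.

Grow the tree from 0 using Prim:
Step 1: cheapest edge leaving the tree is 0-6 (1); add 6.
Step 2: cheapest edge leaving the tree is 6-7 (6); add 7.
Step 3: cheapest edge leaving the tree is 0-8 (6); add 8.
Step 4: cheapest edge leaving the tree is 2-7 (7); add 2.
Step 5: cheapest edge leaving the tree is 3-7 (8); add 3.
Step 6: cheapest edge leaving the tree is 3-5 (4); add 5.
Step 7: cheapest edge leaving the tree is 2-4 (13); add 4.
Step 8: cheapest edge leaving the tree is 1-7 (20); add 1.
MST edges: 0-6, 6-7, 0-8, 2-7, 3-7, 3-5, 2-4, 1-7; total weight 1+6+6+7+8+4+13+20 = 65.

65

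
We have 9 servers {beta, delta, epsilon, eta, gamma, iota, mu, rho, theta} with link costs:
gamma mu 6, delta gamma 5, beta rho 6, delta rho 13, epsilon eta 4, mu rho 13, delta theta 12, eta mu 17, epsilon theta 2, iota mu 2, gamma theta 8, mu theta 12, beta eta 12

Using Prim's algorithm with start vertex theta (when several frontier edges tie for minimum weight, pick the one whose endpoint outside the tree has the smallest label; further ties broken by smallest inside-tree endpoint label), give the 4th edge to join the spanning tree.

Prim's algorithm from theta:
Step 1: cheapest edge leaving the tree is epsilon theta (2); add epsilon.
Step 2: cheapest edge leaving the tree is epsilon eta (4); add eta.
Step 3: cheapest edge leaving the tree is gamma theta (8); add gamma.
Step 4: cheapest edge leaving the tree is delta gamma (5); add delta.
Step 5: cheapest edge leaving the tree is gamma mu (6); add mu.
Step 6: cheapest edge leaving the tree is iota mu (2); add iota.
Step 7: cheapest edge leaving the tree is beta eta (12); add beta.
Step 8: cheapest edge leaving the tree is beta rho (6); add rho.
The 4th edge added is delta gamma.

delta-gamma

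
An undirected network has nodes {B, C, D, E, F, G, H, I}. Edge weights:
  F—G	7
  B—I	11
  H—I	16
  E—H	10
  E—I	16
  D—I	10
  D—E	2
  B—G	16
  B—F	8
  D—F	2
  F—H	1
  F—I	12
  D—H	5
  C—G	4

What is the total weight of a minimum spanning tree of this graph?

34

Kruskal: consider edges lightest-first.
F—H (1): add — endpoints in different components.
D—E (2): add — endpoints in different components.
D—F (2): add — endpoints in different components.
C—G (4): add — endpoints in different components.
D—H (5): skip — D and H already connected.
F—G (7): add — endpoints in different components.
B—F (8): add — endpoints in different components.
D—I (10): add — endpoints in different components.
MST edges: F—H, D—E, D—F, C—G, F—G, B—F, D—I; total weight 1+2+2+4+7+8+10 = 34.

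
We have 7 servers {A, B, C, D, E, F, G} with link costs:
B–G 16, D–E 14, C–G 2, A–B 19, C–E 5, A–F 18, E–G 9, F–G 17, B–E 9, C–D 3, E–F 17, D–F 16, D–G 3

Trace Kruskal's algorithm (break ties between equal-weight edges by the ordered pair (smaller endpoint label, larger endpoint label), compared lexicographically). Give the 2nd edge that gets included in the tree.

C-D

Kruskal: consider edges lightest-first.
C–G (2): add. Components now {A} {B} {C,G} {D} {E} {F}
C–D (3): add. Components now {A} {B} {C,D,G} {E} {F}
D–G (3): skip — D and G already connected.
C–E (5): add. Components now {A} {B} {C,D,E,G} {F}
B–E (9): add. Components now {A} {B,C,D,E,G} {F}
E–G (9): skip — E and G already connected.
D–E (14): skip — D and E already connected.
B–G (16): skip — B and G already connected.
D–F (16): add. Components now {A} {B,C,D,E,F,G}
E–F (17): skip — E and F already connected.
F–G (17): skip — F and G already connected.
A–F (18): add. Components now {A,B,C,D,E,F,G}
The 2nd edge added is C–D.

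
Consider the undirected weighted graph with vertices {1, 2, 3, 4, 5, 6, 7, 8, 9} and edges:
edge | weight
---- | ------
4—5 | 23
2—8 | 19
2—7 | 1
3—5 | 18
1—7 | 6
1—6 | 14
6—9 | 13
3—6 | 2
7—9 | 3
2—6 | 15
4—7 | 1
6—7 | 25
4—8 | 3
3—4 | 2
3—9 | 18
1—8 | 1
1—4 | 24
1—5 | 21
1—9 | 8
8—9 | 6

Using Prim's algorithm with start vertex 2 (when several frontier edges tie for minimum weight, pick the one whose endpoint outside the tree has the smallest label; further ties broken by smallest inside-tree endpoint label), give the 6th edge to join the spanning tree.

1-8

Prim's algorithm from 2:
Step 1: cheapest edge leaving the tree is 2—7 (1); add 7.
Step 2: cheapest edge leaving the tree is 4—7 (1); add 4.
Step 3: cheapest edge leaving the tree is 3—4 (2); add 3.
Step 4: cheapest edge leaving the tree is 3—6 (2); add 6.
Step 5: cheapest edge leaving the tree is 4—8 (3); add 8.
Step 6: cheapest edge leaving the tree is 1—8 (1); add 1.
Step 7: cheapest edge leaving the tree is 7—9 (3); add 9.
Step 8: cheapest edge leaving the tree is 3—5 (18); add 5.
The 6th edge added is 1—8.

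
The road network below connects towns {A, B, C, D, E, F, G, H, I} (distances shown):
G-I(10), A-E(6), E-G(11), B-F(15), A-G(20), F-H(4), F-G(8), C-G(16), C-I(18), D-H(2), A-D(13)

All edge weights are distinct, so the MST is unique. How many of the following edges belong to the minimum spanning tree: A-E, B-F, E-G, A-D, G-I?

Kruskal's algorithm — process edges by increasing weight (ties by edge label):
D-H (2): add — endpoints in different components.
F-H (4): add — endpoints in different components.
A-E (6): add — endpoints in different components.
F-G (8): add — endpoints in different components.
G-I (10): add — endpoints in different components.
E-G (11): add — endpoints in different components.
A-D (13): skip — A and D already connected.
B-F (15): add — endpoints in different components.
C-G (16): add — endpoints in different components.
MST edge set: {D-H, F-H, A-E, F-G, G-I, E-G, B-F, C-G}.
Of the listed edges, {A-E, B-F, E-G, G-I} are in the MST → 4.

4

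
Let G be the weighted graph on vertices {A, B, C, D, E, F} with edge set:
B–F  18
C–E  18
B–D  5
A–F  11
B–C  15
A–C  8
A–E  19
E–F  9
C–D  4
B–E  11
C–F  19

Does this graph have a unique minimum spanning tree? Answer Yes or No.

Kruskal's algorithm — process edges by increasing weight (ties by edge label):
C–D (4): add. Components now {A} {B} {C,D} {E} {F}
B–D (5): add. Components now {A} {B,C,D} {E} {F}
A–C (8): add. Components now {A,B,C,D} {E} {F}
E–F (9): add. Components now {A,B,C,D} {E,F}
A–F (11): add. Components now {A,B,C,D,E,F}
Non-tree edge B–E has weight 11, equal to the heaviest edge on its tree cycle — swapping gives another MST of the same weight. Not unique.

No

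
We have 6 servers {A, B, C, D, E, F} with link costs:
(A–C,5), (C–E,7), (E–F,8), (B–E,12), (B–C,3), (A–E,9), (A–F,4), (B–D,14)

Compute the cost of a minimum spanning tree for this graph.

33

Prim's algorithm from C:
Step 1: cheapest edge leaving the tree is B–C (3); add B.
Step 2: cheapest edge leaving the tree is A–C (5); add A.
Step 3: cheapest edge leaving the tree is A–F (4); add F.
Step 4: cheapest edge leaving the tree is C–E (7); add E.
Step 5: cheapest edge leaving the tree is B–D (14); add D.
MST edges: B–C, A–C, A–F, C–E, B–D; total weight 3+5+4+7+14 = 33.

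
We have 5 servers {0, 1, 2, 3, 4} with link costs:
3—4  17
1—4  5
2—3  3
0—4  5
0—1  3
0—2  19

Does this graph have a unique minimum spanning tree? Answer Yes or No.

No

Kruskal: consider edges lightest-first.
0—1 (3): add. Components now {0,1} {2} {3} {4}
2—3 (3): add. Components now {0,1} {2,3} {4}
0—4 (5): add. Components now {0,1,4} {2,3}
1—4 (5): skip — 1 and 4 already connected.
3—4 (17): add. Components now {0,1,2,3,4}
Non-tree edge 1—4 has weight 5, equal to the heaviest edge on its tree cycle — swapping gives another MST of the same weight. Not unique.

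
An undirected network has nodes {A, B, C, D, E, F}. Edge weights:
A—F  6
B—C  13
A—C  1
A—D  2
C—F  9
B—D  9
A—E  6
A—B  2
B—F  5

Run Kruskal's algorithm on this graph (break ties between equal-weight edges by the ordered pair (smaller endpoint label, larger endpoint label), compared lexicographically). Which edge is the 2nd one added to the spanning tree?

Kruskal's algorithm — process edges by increasing weight (ties by edge label):
A—C (1): add — endpoints in different components.
A—B (2): add — endpoints in different components.
A—D (2): add — endpoints in different components.
B—F (5): add — endpoints in different components.
A—E (6): add — endpoints in different components.
The 2nd edge added is A—B.

A-B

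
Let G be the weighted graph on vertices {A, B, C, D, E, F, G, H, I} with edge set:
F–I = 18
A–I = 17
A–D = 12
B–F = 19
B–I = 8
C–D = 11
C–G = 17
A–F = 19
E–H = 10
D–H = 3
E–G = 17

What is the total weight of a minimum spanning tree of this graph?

96

Prim's algorithm from G:
Step 1: frontier [C–G 17, E–G 17] → take C–G (17); add C.
Step 2: frontier [C–D 11, E–G 17] → take C–D (11); add D.
Step 3: frontier [D–H 3, A–D 12, E–G 17] → take D–H (3); add H.
Step 4: frontier [A–D 12, E–G 17, E–H 10] → take E–H (10); add E.
Step 5: frontier [A–D 12] → take A–D (12); add A.
Step 6: frontier [A–I 17, A–F 19] → take A–I (17); add I.
Step 7: frontier [A–F 19, B–I 8, F–I 18] → take B–I (8); add B.
Step 8: frontier [A–F 19, B–F 19, F–I 18] → take F–I (18); add F.
MST edges: C–G, C–D, D–H, E–H, A–D, A–I, B–I, F–I; total weight 17+11+3+10+12+17+8+18 = 96.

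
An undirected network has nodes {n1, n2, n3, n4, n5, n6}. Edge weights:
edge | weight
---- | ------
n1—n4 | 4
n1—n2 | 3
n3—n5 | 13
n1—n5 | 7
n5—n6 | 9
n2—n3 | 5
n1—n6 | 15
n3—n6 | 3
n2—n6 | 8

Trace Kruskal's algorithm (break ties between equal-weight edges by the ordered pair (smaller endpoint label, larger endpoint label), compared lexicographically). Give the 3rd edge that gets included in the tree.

Kruskal's algorithm — process edges by increasing weight (ties by edge label):
n1—n2 (3): add. Components now {n1,n2} {n4} {n3} {n5} {n6}
n3—n6 (3): add. Components now {n1,n2} {n4} {n3,n6} {n5}
n1—n4 (4): add. Components now {n1,n2,n4} {n3,n6} {n5}
n2—n3 (5): add. Components now {n1,n2,n3,n4,n6} {n5}
n1—n5 (7): add. Components now {n1,n2,n3,n4,n5,n6}
The 3rd edge added is n1—n4.

n1-n4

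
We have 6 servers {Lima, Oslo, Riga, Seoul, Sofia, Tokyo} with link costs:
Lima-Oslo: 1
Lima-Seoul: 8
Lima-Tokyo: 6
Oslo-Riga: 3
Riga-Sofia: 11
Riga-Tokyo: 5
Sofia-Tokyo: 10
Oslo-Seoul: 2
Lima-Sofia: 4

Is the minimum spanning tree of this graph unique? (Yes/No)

Yes

Kruskal's algorithm — process edges by increasing weight (ties by edge label):
Lima-Oslo (1): add. Components now {Sofia} {Tokyo} {Riga} {Lima,Oslo} {Seoul}
Oslo-Seoul (2): add. Components now {Sofia} {Tokyo} {Riga} {Lima,Oslo,Seoul}
Oslo-Riga (3): add. Components now {Sofia} {Tokyo} {Lima,Oslo,Riga,Seoul}
Lima-Sofia (4): add. Components now {Lima,Oslo,Riga,Seoul,Sofia} {Tokyo}
Riga-Tokyo (5): add. Components now {Lima,Oslo,Riga,Seoul,Sofia,Tokyo}
Every non-tree edge has weight strictly greater than the heaviest edge on the tree path between its endpoints, so the MST is unique.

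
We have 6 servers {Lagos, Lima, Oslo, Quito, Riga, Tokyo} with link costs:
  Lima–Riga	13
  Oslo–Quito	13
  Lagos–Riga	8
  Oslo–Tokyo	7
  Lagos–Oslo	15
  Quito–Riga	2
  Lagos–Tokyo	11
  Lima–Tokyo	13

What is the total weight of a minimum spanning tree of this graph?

Grow the tree from Lagos using Prim:
Step 1: cheapest edge leaving the tree is Lagos–Riga (8); add Riga.
Step 2: cheapest edge leaving the tree is Quito–Riga (2); add Quito.
Step 3: cheapest edge leaving the tree is Lagos–Tokyo (11); add Tokyo.
Step 4: cheapest edge leaving the tree is Oslo–Tokyo (7); add Oslo.
Step 5: cheapest edge leaving the tree is Lima–Riga (13); add Lima.
MST edges: Lagos–Riga, Quito–Riga, Lagos–Tokyo, Oslo–Tokyo, Lima–Riga; total weight 8+2+11+7+13 = 41.

41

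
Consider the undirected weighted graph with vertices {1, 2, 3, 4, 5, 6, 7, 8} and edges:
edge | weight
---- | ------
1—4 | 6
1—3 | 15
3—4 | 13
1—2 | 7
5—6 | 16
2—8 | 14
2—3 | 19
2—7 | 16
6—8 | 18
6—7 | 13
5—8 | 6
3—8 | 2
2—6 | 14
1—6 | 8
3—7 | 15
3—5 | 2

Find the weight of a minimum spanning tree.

51

Kruskal: consider edges lightest-first.
3—5 (2): add — endpoints in different components.
3—8 (2): add — endpoints in different components.
1—4 (6): add — endpoints in different components.
5—8 (6): skip — 5 and 8 already connected.
1—2 (7): add — endpoints in different components.
1—6 (8): add — endpoints in different components.
3—4 (13): add — endpoints in different components.
6—7 (13): add — endpoints in different components.
MST edges: 3—5, 3—8, 1—4, 1—2, 1—6, 3—4, 6—7; total weight 2+2+6+7+8+13+13 = 51.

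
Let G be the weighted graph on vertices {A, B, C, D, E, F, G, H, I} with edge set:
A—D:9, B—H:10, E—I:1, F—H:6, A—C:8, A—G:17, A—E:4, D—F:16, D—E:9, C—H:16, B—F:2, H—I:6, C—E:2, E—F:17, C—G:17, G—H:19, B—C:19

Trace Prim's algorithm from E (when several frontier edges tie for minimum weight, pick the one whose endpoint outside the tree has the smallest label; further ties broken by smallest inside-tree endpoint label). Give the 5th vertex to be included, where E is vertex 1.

Prim, starting at E.
Step 1: cheapest edge leaving the tree is E—I (1); add I.
Step 2: cheapest edge leaving the tree is C—E (2); add C.
Step 3: cheapest edge leaving the tree is A—E (4); add A.
Step 4: cheapest edge leaving the tree is H—I (6); add H.
Step 5: cheapest edge leaving the tree is F—H (6); add F.
Step 6: cheapest edge leaving the tree is B—F (2); add B.
Step 7: cheapest edge leaving the tree is A—D (9); add D.
Step 8: cheapest edge leaving the tree is A—G (17); add G.
Vertex order: E, I, C, A, H, F, B, D, G. The 5th vertex is H.

H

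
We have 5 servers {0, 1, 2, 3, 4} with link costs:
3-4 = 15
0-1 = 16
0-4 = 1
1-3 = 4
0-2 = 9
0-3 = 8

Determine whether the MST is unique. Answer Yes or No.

Sort edges by weight, then run Kruskal:
0-4 (1): add — endpoints in different components.
1-3 (4): add — endpoints in different components.
0-3 (8): add — endpoints in different components.
0-2 (9): add — endpoints in different components.
Every non-tree edge has weight strictly greater than the heaviest edge on the tree path between its endpoints, so the MST is unique.

Yes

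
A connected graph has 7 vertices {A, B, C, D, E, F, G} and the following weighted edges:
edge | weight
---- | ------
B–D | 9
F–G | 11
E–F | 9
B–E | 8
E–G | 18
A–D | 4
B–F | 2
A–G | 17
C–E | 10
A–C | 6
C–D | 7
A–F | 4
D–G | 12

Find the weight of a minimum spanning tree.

35

Sort edges by weight, then run Kruskal:
B–F (2): add. Components now {A} {B,F} {C} {D} {E} {G}
A–D (4): add. Components now {A,D} {B,F} {C} {E} {G}
A–F (4): add. Components now {A,B,D,F} {C} {E} {G}
A–C (6): add. Components now {A,B,C,D,F} {E} {G}
C–D (7): skip — C and D already connected.
B–E (8): add. Components now {A,B,C,D,E,F} {G}
B–D (9): skip — B and D already connected.
E–F (9): skip — E and F already connected.
C–E (10): skip — C and E already connected.
F–G (11): add. Components now {A,B,C,D,E,F,G}
MST edges: B–F, A–D, A–F, A–C, B–E, F–G; total weight 2+4+4+6+8+11 = 35.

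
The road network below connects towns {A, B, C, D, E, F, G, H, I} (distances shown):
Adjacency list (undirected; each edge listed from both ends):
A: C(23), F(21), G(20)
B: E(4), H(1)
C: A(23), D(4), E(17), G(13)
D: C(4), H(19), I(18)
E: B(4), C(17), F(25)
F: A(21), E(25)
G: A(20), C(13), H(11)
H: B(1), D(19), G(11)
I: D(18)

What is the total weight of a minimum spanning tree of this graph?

Prim's algorithm from B:
Step 1: frontier [B–H 1, B–E 4] → take B–H (1); add H.
Step 2: frontier [B–E 4, G–H 11, D–H 19] → take B–E (4); add E.
Step 3: frontier [C–E 17, E–F 25, G–H 11, D–H 19] → take G–H (11); add G.
Step 4: frontier [C–E 17, E–F 25, C–G 13, A–G 20, D–H 19] → take C–G (13); add C.
Step 5: frontier [C–D 4, A–C 23, E–F 25, A–G 20, D–H 19] → take C–D (4); add D.
Step 6: frontier [A–C 23, D–I 18, E–F 25, A–G 20] → take D–I (18); add I.
Step 7: frontier [A–C 23, E–F 25, A–G 20] → take A–G (20); add A.
Step 8: frontier [A–F 21, E–F 25] → take A–F (21); add F.
MST edges: B–H, B–E, G–H, C–G, C–D, D–I, A–G, A–F; total weight 1+4+11+13+4+18+20+21 = 92.

92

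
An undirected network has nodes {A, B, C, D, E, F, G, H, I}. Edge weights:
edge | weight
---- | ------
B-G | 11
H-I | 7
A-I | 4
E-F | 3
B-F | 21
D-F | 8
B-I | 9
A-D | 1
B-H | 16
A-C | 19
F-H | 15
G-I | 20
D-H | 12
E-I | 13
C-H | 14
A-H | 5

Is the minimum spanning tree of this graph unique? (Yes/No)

Yes

Kruskal: consider edges lightest-first.
A-D (1): add — endpoints in different components.
E-F (3): add — endpoints in different components.
A-I (4): add — endpoints in different components.
A-H (5): add — endpoints in different components.
H-I (7): skip — H and I already connected.
D-F (8): add — endpoints in different components.
B-I (9): add — endpoints in different components.
B-G (11): add — endpoints in different components.
D-H (12): skip — D and H already connected.
E-I (13): skip — E and I already connected.
C-H (14): add — endpoints in different components.
Every non-tree edge has weight strictly greater than the heaviest edge on the tree path between its endpoints, so the MST is unique.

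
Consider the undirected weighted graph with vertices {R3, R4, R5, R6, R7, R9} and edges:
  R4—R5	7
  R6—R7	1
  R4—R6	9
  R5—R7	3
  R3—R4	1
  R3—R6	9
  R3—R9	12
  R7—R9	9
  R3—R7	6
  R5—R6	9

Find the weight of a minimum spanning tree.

20

Prim's algorithm from R3:
Step 1: frontier [R3—R4 1, R3—R7 6, R3—R6 9, R3—R9 12] → take R3—R4 (1); add R4.
Step 2: frontier [R3—R7 6, R3—R6 9, R3—R9 12, R4—R5 7, R4—R6 9] → take R3—R7 (6); add R7.
Step 3: frontier [R3—R6 9, R3—R9 12, R4—R5 7, R4—R6 9, R6—R7 1, R5—R7 3, R7—R9 9] → take R6—R7 (1); add R6.
Step 4: frontier [R3—R9 12, R4—R5 7, R5—R6 9, R5—R7 3, R7—R9 9] → take R5—R7 (3); add R5.
Step 5: frontier [R3—R9 12, R7—R9 9] → take R7—R9 (9); add R9.
MST edges: R3—R4, R3—R7, R6—R7, R5—R7, R7—R9; total weight 1+6+1+3+9 = 20.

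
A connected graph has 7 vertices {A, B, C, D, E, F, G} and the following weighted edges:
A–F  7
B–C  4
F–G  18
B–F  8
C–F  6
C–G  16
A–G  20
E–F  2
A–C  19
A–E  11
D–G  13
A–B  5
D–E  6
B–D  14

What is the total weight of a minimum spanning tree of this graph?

36

Prim's algorithm from F:
Step 1: cheapest edge leaving the tree is E–F (2); add E.
Step 2: cheapest edge leaving the tree is C–F (6); add C.
Step 3: cheapest edge leaving the tree is B–C (4); add B.
Step 4: cheapest edge leaving the tree is A–B (5); add A.
Step 5: cheapest edge leaving the tree is D–E (6); add D.
Step 6: cheapest edge leaving the tree is D–G (13); add G.
MST edges: E–F, C–F, B–C, A–B, D–E, D–G; total weight 2+6+4+5+6+13 = 36.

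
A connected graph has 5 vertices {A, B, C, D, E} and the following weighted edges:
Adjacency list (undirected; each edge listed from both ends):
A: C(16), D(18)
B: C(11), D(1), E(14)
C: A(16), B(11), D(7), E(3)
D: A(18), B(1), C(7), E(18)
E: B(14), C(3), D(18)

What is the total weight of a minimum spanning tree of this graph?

27

Grow the tree from E using Prim:
Step 1: cheapest edge leaving the tree is C-E (3); add C.
Step 2: cheapest edge leaving the tree is C-D (7); add D.
Step 3: cheapest edge leaving the tree is B-D (1); add B.
Step 4: cheapest edge leaving the tree is A-C (16); add A.
MST edges: C-E, C-D, B-D, A-C; total weight 3+7+1+16 = 27.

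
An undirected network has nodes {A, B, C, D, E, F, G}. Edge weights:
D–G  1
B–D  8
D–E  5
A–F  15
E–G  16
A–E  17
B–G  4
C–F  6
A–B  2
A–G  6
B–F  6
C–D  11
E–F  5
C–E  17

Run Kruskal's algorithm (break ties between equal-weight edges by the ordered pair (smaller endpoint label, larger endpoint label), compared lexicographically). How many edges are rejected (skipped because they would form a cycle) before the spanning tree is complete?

2

Sort edges by weight, then run Kruskal:
D–G (1): add — endpoints in different components.
A–B (2): add — endpoints in different components.
B–G (4): add — endpoints in different components.
D–E (5): add — endpoints in different components.
E–F (5): add — endpoints in different components.
A–G (6): skip — A and G already connected.
B–F (6): skip — B and F already connected.
C–F (6): add — endpoints in different components.
Edges rejected before the tree was complete: 2.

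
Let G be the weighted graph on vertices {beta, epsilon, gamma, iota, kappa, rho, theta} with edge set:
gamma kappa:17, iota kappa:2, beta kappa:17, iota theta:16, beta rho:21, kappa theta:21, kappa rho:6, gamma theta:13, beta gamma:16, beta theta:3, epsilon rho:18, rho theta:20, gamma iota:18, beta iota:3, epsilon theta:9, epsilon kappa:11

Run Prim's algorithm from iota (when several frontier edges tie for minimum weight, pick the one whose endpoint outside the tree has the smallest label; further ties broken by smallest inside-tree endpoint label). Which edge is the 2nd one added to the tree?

Grow the tree from iota using Prim:
Step 1: cheapest edge leaving the tree is iota kappa (2); add kappa.
Step 2: cheapest edge leaving the tree is beta iota (3); add beta.
Step 3: cheapest edge leaving the tree is beta theta (3); add theta.
Step 4: cheapest edge leaving the tree is kappa rho (6); add rho.
Step 5: cheapest edge leaving the tree is epsilon theta (9); add epsilon.
Step 6: cheapest edge leaving the tree is gamma theta (13); add gamma.
The 2nd edge added is beta iota.

beta-iota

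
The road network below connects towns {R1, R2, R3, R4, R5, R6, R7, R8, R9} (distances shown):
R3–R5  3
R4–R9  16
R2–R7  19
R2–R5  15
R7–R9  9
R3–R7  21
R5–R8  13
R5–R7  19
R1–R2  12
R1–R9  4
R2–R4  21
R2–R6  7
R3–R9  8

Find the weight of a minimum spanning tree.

Kruskal's algorithm — process edges by increasing weight (ties by edge label):
R3–R5 (3): add — endpoints in different components.
R1–R9 (4): add — endpoints in different components.
R2–R6 (7): add — endpoints in different components.
R3–R9 (8): add — endpoints in different components.
R7–R9 (9): add — endpoints in different components.
R1–R2 (12): add — endpoints in different components.
R5–R8 (13): add — endpoints in different components.
R2–R5 (15): skip — R2 and R5 already connected.
R4–R9 (16): add — endpoints in different components.
MST edges: R3–R5, R1–R9, R2–R6, R3–R9, R7–R9, R1–R2, R5–R8, R4–R9; total weight 3+4+7+8+9+12+13+16 = 72.

72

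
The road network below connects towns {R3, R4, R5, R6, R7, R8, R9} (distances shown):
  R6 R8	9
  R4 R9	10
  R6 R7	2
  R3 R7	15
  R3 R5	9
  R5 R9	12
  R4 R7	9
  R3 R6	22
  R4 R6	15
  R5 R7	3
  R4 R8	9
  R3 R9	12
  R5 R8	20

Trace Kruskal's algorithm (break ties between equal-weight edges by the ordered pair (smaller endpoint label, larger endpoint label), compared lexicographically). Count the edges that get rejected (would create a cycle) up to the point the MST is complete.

Sort edges by weight, then run Kruskal:
R6 R7 (2): add. Components now {R8} {R9} {R5} {R6,R7} {R3} {R4}
R5 R7 (3): add. Components now {R8} {R9} {R5,R6,R7} {R3} {R4}
R3 R5 (9): add. Components now {R8} {R9} {R3,R5,R6,R7} {R4}
R4 R7 (9): add. Components now {R8} {R9} {R3,R4,R5,R6,R7}
R4 R8 (9): add. Components now {R3,R4,R5,R6,R7,R8} {R9}
R6 R8 (9): skip — R8 and R6 already connected.
R4 R9 (10): add. Components now {R3,R4,R5,R6,R7,R8,R9}
Edges rejected before the tree was complete: 1.

1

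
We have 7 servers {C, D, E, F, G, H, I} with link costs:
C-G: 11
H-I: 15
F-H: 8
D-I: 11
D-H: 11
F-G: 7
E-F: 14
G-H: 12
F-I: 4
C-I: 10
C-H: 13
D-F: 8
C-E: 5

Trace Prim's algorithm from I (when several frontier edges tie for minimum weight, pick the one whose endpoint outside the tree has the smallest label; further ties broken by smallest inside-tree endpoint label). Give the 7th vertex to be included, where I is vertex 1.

Grow the tree from I using Prim:
Step 1: frontier [F-I 4, C-I 10, D-I 11, H-I 15] → take F-I (4); add F.
Step 2: frontier [F-G 7, D-F 8, F-H 8, E-F 14, C-I 10, D-I 11, H-I 15] → take F-G (7); add G.
Step 3: frontier [D-F 8, F-H 8, E-F 14, C-G 11, G-H 12, C-I 10, D-I 11, H-I 15] → take D-F (8); add D.
Step 4: frontier [D-H 11, F-H 8, E-F 14, C-G 11, G-H 12, C-I 10, H-I 15] → take F-H (8); add H.
Step 5: frontier [E-F 14, C-G 11, C-H 13, C-I 10] → take C-I (10); add C.
Step 6: frontier [C-E 5, E-F 14] → take C-E (5); add E.
Vertex order: I, F, G, D, H, C, E. The 7th vertex is E.

E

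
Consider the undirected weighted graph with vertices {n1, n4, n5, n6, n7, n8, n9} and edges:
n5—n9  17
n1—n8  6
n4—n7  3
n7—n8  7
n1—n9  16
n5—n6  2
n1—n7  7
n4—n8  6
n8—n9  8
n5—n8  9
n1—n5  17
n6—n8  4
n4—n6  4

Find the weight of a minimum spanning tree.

27

Prim's algorithm from n7:
Step 1: frontier [n4—n7 3, n1—n7 7, n7—n8 7] → take n4—n7 (3); add n4.
Step 2: frontier [n4—n6 4, n4—n8 6, n1—n7 7, n7—n8 7] → take n4—n6 (4); add n6.
Step 3: frontier [n4—n8 6, n5—n6 2, n6—n8 4, n1—n7 7, n7—n8 7] → take n5—n6 (2); add n5.
Step 4: frontier [n4—n8 6, n5—n8 9, n1—n5 17, n5—n9 17, n6—n8 4, n1—n7 7, n7—n8 7] → take n6—n8 (4); add n8.
Step 5: frontier [n1—n5 17, n5—n9 17, n1—n7 7, n1—n8 6, n8—n9 8] → take n1—n8 (6); add n1.
Step 6: frontier [n1—n9 16, n5—n9 17, n8—n9 8] → take n8—n9 (8); add n9.
MST edges: n4—n7, n4—n6, n5—n6, n6—n8, n1—n8, n8—n9; total weight 3+4+2+4+6+8 = 27.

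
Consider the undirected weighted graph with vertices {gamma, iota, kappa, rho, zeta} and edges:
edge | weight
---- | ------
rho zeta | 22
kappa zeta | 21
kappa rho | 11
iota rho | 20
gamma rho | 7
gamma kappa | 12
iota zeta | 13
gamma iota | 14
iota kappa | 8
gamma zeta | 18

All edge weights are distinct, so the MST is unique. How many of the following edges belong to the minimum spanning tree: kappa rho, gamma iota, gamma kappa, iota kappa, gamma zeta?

2

Sort edges by weight, then run Kruskal:
gamma rho (7): add. Components now {gamma,rho} {kappa} {zeta} {iota}
iota kappa (8): add. Components now {gamma,rho} {iota,kappa} {zeta}
kappa rho (11): add. Components now {gamma,iota,kappa,rho} {zeta}
gamma kappa (12): skip — kappa and gamma already connected.
iota zeta (13): add. Components now {gamma,iota,kappa,rho,zeta}
MST edge set: {gamma rho, iota kappa, kappa rho, iota zeta}.
Of the listed edges, {kappa rho, iota kappa} are in the MST → 2.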